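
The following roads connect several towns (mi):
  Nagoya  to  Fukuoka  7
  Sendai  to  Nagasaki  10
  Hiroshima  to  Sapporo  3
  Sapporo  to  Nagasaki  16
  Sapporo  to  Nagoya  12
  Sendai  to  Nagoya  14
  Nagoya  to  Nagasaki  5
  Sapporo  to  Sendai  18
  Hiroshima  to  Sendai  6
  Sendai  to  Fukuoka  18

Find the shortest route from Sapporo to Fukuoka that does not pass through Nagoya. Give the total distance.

Paths from Sapporo to Fukuoka avoiding Nagoya:
Sapporo -> Nagasaki -> Sendai -> Fukuoka: 16 + 10 + 18 = 44
Sapporo -> Sendai -> Fukuoka: 18 + 18 = 36
Sapporo -> Hiroshima -> Sendai -> Fukuoka: 3 + 6 + 18 = 27
The minimum is 27 mi.

27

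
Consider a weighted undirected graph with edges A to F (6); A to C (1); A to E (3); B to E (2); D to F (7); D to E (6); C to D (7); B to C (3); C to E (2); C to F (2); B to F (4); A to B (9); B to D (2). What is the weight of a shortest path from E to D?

4

Some routes from E to D:
E - C - B - D: 2 + 3 + 2 = 7
E - D: 6
E - B - D: 2 + 2 = 4
The minimum is 4.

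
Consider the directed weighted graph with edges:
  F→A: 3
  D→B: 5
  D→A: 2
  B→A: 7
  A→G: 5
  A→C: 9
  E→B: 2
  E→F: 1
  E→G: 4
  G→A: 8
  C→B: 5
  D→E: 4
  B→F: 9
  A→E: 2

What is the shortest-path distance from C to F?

Routes from C to F:
C - B - A - E - F: 5 + 7 + 2 + 1 = 15
C - B - F: 5 + 9 = 14
The minimum is 14.

14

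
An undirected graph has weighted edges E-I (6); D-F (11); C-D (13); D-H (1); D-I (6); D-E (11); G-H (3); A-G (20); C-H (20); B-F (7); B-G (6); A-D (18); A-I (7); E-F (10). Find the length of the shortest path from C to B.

23

A few of the C→B routes:
C-H-G-B: 20 + 3 + 6 = 29
C-D-H-G-B: 13 + 1 + 3 + 6 = 23
C-D-F-B: 13 + 11 + 7 = 31
Shortest: 23.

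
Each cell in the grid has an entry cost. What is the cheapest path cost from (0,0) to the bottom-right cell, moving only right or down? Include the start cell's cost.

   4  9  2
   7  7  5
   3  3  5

One optimal route is (0,0)→(1,0)→(2,0)→(2,1)→(2,2).
Its cost is 4 + 7 + 3 + 3 + 5 = 22.
For comparison, the top-then-right route costs 25.

22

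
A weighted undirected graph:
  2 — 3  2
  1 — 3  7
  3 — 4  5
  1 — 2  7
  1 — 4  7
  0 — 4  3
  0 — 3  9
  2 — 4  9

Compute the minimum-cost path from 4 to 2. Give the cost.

7

Checking several routes:
4→3→2: 5 + 2 = 7
4→1→2: 7 + 7 = 14
4→2: 9
Best route has total 7.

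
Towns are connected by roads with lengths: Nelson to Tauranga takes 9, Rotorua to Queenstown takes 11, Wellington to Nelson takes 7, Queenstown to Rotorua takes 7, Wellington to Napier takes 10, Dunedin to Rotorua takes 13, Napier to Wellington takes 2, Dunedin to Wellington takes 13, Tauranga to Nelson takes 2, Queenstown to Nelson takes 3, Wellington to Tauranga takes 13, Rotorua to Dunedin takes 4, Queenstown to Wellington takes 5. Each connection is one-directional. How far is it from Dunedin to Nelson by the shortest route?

A few of the Dunedin→Nelson routes:
Dunedin - Wellington - Nelson: 13 + 7 = 20
Dunedin - Rotorua - Queenstown - Nelson: 13 + 11 + 3 = 27
Dunedin - Wellington - Tauranga - Nelson: 13 + 13 + 2 = 28
Shortest: 20.

20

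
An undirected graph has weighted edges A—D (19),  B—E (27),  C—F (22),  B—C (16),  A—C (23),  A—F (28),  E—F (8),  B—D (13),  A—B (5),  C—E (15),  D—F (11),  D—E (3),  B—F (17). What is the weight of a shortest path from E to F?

Some routes from E to F:
E -> D -> F: 3 + 11 = 14
E -> F: 8
E -> D -> A -> B -> F: 3 + 19 + 5 + 17 = 44
E -> B -> F: 27 + 17 = 44
E -> D -> B -> F: 3 + 13 + 17 = 33
E -> C -> F: 15 + 22 = 37
The minimum is 8.

8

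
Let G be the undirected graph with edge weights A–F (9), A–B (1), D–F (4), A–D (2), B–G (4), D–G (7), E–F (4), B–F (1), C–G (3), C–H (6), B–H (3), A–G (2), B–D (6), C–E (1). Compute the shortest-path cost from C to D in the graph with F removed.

Checking several routes:
C→G→A→B→D: 3 + 2 + 1 + 6 = 12
C→H→B→A→D: 6 + 3 + 1 + 2 = 12
C→G→A→D: 3 + 2 + 2 = 7
C→G→D: 3 + 7 = 10
C→G→B→A→D: 3 + 4 + 1 + 2 = 10
Shortest: 7.

7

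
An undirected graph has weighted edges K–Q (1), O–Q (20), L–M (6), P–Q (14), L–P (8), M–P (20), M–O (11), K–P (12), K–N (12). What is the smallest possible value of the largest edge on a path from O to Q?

Checking several routes:
O - M - L - P - Q: max(11, 6, 8, 14) = 14
O - M - P - Q: max(11, 20, 14) = 20
O - M - L - P - K - Q: max(11, 6, 8, 12, 1) = 12
The minimum achievable maximum is 12.

12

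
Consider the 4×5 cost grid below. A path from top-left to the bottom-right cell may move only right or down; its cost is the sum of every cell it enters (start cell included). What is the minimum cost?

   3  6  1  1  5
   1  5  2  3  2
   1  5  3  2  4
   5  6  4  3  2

Take (0,0)→(1,0)→(2,0)→(2,1)→(2,2)→(2,3)→(3,3)→(3,4) for a total of 3 + 1 + 1 + 5 + 3 + 2 + 3 + 2 = 20.

20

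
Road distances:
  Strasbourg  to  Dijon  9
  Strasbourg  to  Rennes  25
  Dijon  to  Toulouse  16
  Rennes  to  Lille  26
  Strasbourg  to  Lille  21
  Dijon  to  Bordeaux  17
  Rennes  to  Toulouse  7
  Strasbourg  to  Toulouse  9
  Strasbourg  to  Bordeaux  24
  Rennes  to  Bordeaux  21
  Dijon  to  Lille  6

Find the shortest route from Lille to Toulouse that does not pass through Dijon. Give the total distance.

30

Comparing a few candidate routes:
Lille - Strasbourg - Toulouse: 21 + 9 = 30
Lille - Rennes - Strasbourg - Toulouse: 26 + 25 + 9 = 60
Lille - Strasbourg - Rennes - Toulouse: 21 + 25 + 7 = 53
Lille - Rennes - Toulouse: 26 + 7 = 33
Best route has total 30.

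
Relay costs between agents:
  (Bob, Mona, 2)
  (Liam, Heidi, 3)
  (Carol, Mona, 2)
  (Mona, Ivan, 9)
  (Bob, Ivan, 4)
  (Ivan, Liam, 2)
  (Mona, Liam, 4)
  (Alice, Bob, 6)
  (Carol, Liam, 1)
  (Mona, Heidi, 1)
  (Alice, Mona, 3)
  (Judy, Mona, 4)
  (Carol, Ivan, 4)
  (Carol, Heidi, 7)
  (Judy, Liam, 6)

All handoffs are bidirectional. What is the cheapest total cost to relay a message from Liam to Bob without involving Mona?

Candidate routes:
Liam → Carol → Ivan → Bob: 1 + 4 + 4 = 9
Liam → Ivan → Bob: 2 + 4 = 6
Liam → Heidi → Carol → Ivan → Bob: 3 + 7 + 4 + 4 = 18
Best route has total 6.

6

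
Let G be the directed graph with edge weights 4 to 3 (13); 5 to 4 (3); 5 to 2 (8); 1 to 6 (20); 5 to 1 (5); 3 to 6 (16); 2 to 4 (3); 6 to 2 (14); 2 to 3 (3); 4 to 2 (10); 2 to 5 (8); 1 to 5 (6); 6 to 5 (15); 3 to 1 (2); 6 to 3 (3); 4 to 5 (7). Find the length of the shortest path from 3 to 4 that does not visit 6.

Candidate routes:
3 - 1 - 5 - 2 - 4: 2 + 6 + 8 + 3 = 19
3 - 1 - 5 - 4: 2 + 6 + 3 = 11
Shortest: 11.

11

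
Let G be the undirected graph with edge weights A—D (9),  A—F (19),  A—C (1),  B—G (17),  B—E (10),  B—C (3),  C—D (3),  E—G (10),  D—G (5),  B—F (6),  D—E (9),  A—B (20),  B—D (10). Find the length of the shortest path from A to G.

9

Comparing a few candidate routes:
A→C→B→D→G: 1 + 3 + 10 + 5 = 19
A→D→G: 9 + 5 = 14
A→C→D→G: 1 + 3 + 5 = 9
Shortest: 9.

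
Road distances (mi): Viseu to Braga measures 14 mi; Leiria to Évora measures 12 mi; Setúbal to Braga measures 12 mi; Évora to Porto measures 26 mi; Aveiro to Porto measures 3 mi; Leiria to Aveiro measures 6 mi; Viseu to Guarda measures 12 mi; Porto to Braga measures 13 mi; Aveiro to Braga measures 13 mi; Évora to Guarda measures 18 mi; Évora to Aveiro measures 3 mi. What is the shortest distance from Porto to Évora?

6

Comparing a few candidate routes:
Porto-Aveiro-Évora: 3 + 3 = 6
Porto-Aveiro-Leiria-Évora: 3 + 6 + 12 = 21
Porto-Évora: 26
Best route has total 6 mi.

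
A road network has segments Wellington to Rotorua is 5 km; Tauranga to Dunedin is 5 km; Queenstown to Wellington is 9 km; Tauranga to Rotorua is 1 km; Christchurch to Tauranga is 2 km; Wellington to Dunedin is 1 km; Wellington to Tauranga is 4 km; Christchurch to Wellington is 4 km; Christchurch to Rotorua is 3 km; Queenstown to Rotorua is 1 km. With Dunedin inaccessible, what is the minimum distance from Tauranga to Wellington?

Some routes from Tauranga to Wellington avoiding Dunedin:
Tauranga→Rotorua→Wellington: 1 + 5 = 6
Tauranga→Christchurch→Rotorua→Wellington: 2 + 3 + 5 = 10
Tauranga→Rotorua→Christchurch→Wellington: 1 + 3 + 4 = 8
Tauranga→Wellington: 4
Tauranga→Christchurch→Wellington: 2 + 4 = 6
The minimum is 4 km.

4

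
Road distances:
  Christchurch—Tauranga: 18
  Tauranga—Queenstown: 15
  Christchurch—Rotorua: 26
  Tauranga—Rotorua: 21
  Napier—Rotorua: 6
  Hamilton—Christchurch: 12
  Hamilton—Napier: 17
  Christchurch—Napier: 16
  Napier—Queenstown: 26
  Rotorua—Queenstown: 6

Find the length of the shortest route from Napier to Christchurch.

Checking several routes:
Napier→Rotorua→Queenstown→Tauranga→Christchurch: 6 + 6 + 15 + 18 = 45
Napier→Rotorua→Tauranga→Christchurch: 6 + 21 + 18 = 45
Napier→Rotorua→Christchurch: 6 + 26 = 32
Napier→Hamilton→Christchurch: 17 + 12 = 29
Napier→Christchurch: 16
Shortest: 16.

16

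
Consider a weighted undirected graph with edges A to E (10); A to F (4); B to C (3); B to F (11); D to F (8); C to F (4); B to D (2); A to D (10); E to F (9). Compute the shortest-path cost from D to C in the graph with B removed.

12

Candidate routes:
D -> F -> C: 8 + 4 = 12
D -> A -> F -> C: 10 + 4 + 4 = 18
D -> A -> E -> F -> C: 10 + 10 + 9 + 4 = 33
The minimum is 12.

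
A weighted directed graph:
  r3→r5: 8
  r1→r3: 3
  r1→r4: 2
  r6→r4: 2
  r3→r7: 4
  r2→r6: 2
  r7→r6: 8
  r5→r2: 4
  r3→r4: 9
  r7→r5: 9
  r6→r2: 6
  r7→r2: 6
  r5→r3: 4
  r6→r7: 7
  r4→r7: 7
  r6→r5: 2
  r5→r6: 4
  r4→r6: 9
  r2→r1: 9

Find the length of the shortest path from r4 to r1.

Some routes from r4 to r1:
r4-r7-r6-r5-r2-r1: 7 + 8 + 2 + 4 + 9 = 30
r4-r7-r6-r2-r1: 7 + 8 + 6 + 9 = 30
r4-r6-r2-r1: 9 + 6 + 9 = 24
r4-r7-r2-r1: 7 + 6 + 9 = 22
r4-r6-r5-r2-r1: 9 + 2 + 4 + 9 = 24
r4-r7-r5-r2-r1: 7 + 9 + 4 + 9 = 29
The minimum is 22.

22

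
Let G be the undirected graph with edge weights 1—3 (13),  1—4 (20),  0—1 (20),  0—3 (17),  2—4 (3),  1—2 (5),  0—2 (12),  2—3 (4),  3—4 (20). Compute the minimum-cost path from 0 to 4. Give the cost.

A few of the 0→4 routes:
0 -> 1 -> 2 -> 4: 20 + 5 + 3 = 28
0 -> 3 -> 4: 17 + 20 = 37
0 -> 3 -> 2 -> 4: 17 + 4 + 3 = 24
0 -> 2 -> 3 -> 4: 12 + 4 + 20 = 36
0 -> 2 -> 4: 12 + 3 = 15
Shortest: 15.

15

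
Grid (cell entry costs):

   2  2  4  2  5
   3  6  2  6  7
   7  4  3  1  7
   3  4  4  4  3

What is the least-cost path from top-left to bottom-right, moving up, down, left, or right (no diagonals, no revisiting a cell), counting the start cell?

21

Best path: r0c0→r0c1→r0c2→r1c2→r2c2→r2c3→r3c3→r3c4
Cost: 2 + 2 + 4 + 2 + 3 + 1 + 4 + 3 = 21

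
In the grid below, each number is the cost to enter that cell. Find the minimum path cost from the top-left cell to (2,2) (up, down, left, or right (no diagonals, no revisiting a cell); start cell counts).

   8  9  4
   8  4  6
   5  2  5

27

Take (0,0) -> (1,0) -> (1,1) -> (2,1) -> (2,2) for a total of 8 + 8 + 4 + 2 + 5 = 27.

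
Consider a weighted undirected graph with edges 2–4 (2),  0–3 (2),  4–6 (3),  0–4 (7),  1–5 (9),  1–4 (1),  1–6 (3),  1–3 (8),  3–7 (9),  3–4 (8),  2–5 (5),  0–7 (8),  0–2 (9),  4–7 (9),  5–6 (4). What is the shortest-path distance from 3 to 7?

Some routes from 3 to 7:
3 -> 4 -> 7: 8 + 9 = 17
3 -> 0 -> 7: 2 + 8 = 10
3 -> 7: 9
The minimum is 9.

9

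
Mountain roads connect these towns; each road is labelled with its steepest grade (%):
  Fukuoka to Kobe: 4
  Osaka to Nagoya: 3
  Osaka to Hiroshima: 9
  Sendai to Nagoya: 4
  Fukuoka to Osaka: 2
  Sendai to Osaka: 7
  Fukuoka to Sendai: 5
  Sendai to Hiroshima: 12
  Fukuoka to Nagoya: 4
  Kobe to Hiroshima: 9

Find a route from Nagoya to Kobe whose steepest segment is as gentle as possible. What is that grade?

Some routes from Nagoya to Kobe:
Nagoya→Osaka→Sendai→Fukuoka→Kobe: max(3, 7, 5, 4) = 7
Nagoya→Sendai→Osaka→Hiroshima→Kobe: max(4, 7, 9, 9) = 9
Nagoya→Sendai→Osaka→Fukuoka→Kobe: max(4, 7, 2, 4) = 7
Nagoya→Fukuoka→Kobe: max(4, 4) = 4
Nagoya→Osaka→Fukuoka→Kobe: max(3, 2, 4) = 4
Nagoya→Sendai→Fukuoka→Kobe: max(4, 5, 4) = 5
Smallest bottleneck: 4%.

4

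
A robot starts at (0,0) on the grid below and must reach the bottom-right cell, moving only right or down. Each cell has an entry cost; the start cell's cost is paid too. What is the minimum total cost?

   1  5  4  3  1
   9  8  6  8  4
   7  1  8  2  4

22

Cheapest: (0,0) → (0,1) → (0,2) → (0,3) → (0,4) → (1,4) → (2,4)
  1 + 5 + 4 + 3 + 1 + 4 + 4 = 22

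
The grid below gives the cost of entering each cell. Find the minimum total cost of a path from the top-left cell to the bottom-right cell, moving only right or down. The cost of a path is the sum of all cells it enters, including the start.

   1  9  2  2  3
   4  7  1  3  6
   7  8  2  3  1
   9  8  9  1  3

One optimal route is r0c0 -> r0c1 -> r0c2 -> r1c2 -> r2c2 -> r2c3 -> r2c4 -> r3c4.
Its cost is 1 + 9 + 2 + 1 + 2 + 3 + 1 + 3 = 22.
(Top row then right column would cost 27.)

22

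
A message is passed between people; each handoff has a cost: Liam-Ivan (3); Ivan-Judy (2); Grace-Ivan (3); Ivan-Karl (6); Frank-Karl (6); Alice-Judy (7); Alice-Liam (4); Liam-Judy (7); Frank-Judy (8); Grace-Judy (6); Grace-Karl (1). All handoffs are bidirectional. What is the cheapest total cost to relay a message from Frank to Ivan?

Checking several routes:
Frank-Karl-Grace-Ivan: 6 + 1 + 3 = 10
Frank-Judy-Ivan: 8 + 2 = 10
Frank-Karl-Ivan: 6 + 6 = 12
Shortest: 10.

10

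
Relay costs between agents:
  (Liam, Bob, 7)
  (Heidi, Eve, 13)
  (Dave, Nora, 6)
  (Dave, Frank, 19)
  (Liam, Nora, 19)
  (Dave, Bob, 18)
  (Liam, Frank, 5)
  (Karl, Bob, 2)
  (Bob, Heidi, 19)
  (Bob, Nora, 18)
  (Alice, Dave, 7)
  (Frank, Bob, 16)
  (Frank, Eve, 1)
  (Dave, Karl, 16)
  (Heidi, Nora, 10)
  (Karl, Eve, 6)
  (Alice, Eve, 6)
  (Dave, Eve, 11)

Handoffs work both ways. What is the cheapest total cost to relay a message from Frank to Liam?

Comparing a few candidate routes:
Frank-Eve-Dave-Nora-Liam: 1 + 11 + 6 + 19 = 37
Frank-Eve-Dave-Bob-Liam: 1 + 11 + 18 + 7 = 37
Frank-Liam: 5
Frank-Eve-Karl-Bob-Liam: 1 + 6 + 2 + 7 = 16
Frank-Eve-Dave-Karl-Bob-Liam: 1 + 11 + 16 + 2 + 7 = 37
Frank-Bob-Liam: 16 + 7 = 23
Shortest: 5.

5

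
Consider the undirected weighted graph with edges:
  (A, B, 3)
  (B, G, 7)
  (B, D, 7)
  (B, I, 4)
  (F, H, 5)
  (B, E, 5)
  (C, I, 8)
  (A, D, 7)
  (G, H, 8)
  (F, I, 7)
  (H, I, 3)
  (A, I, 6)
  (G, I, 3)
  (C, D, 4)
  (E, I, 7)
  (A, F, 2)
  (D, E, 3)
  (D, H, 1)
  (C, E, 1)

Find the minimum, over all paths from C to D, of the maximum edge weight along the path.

3

Checking several routes:
C-D: max(4) = 4
C-E-D: max(1, 3) = 3
C-E-B-A-F-H-D: max(1, 5, 3, 2, 5, 1) = 5
Smallest bottleneck: 3.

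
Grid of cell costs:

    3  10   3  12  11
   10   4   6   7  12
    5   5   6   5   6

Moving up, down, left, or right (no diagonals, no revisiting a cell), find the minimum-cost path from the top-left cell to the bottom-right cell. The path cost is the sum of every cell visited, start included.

Cheapest: [0,0]→[0,1]→[0,2]→[1,2]→[2,2]→[2,3]→[2,4]
  3 + 10 + 3 + 6 + 6 + 5 + 6 = 39

39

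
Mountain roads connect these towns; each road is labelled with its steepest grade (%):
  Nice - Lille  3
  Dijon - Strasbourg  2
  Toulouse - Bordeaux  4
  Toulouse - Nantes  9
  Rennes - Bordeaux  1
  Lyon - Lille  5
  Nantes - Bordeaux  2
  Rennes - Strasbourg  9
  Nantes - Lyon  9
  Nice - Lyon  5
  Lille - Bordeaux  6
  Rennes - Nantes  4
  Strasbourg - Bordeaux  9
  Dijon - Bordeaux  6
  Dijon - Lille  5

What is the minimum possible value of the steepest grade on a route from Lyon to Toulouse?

A few of the Lyon→Toulouse routes:
Lyon-Nantes-Toulouse: max(9, 9) = 9
Lyon-Lille-Bordeaux-Toulouse: max(5, 6, 4) = 6
Lyon-Nice-Lille-Bordeaux-Toulouse: max(5, 3, 6, 4) = 6
Lyon-Lille-Dijon-Bordeaux-Toulouse: max(5, 5, 6, 4) = 6
Lyon-Nice-Lille-Dijon-Bordeaux-Toulouse: max(5, 3, 5, 6, 4) = 6
Best route has worst link 6%.

6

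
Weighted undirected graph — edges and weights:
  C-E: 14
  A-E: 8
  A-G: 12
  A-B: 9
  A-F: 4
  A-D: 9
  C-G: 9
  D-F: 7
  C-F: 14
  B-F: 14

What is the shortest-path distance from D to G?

Comparing a few candidate routes:
D -> F -> A -> G: 7 + 4 + 12 = 23
D -> F -> C -> G: 7 + 14 + 9 = 30
D -> A -> G: 9 + 12 = 21
Best route has total 21.

21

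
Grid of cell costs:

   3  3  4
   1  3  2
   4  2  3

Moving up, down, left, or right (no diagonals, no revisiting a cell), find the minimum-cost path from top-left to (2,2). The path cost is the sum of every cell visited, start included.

12

Take (0,0) (1,0) (1,1) (1,2) (2,2) for a total of 3 + 1 + 3 + 2 + 3 = 12.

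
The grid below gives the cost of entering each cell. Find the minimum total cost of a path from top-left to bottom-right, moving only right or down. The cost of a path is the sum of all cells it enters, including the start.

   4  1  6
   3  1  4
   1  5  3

Take [0,0]→[0,1]→[1,1]→[1,2]→[2,2] for a total of 4 + 1 + 1 + 4 + 3 = 13.

13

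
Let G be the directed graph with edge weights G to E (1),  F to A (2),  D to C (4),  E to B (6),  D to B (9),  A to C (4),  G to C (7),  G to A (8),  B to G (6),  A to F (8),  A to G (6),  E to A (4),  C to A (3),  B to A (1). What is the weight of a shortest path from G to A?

5

Routes from G to A:
G→A: 8
G→E→B→A: 1 + 6 + 1 = 8
G→E→A: 1 + 4 = 5
G→C→A: 7 + 3 = 10
The minimum is 5.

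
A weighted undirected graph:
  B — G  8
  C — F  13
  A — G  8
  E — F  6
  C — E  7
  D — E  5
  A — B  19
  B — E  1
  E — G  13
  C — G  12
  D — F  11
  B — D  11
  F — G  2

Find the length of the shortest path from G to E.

8

Checking several routes:
G→B→E: 8 + 1 = 9
G→E: 13
G→F→D→E: 2 + 11 + 5 = 18
G→F→E: 2 + 6 = 8
Best route has total 8.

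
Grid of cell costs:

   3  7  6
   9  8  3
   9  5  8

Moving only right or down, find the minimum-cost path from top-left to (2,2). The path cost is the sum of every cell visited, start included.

Best path: r0c0 -> r0c1 -> r0c2 -> r1c2 -> r2c2
Cost: 3 + 7 + 6 + 3 + 8 = 27

27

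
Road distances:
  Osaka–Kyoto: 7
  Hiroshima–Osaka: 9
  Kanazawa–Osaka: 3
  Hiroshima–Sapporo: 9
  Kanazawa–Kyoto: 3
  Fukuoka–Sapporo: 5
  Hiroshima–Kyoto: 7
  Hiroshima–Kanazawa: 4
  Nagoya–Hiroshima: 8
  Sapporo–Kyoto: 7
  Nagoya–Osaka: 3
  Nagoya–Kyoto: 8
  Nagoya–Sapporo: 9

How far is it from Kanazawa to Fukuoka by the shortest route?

Comparing a few candidate routes:
Kanazawa -> Kyoto -> Sapporo -> Fukuoka: 3 + 7 + 5 = 15
Kanazawa -> Osaka -> Nagoya -> Sapporo -> Fukuoka: 3 + 3 + 9 + 5 = 20
Kanazawa -> Hiroshima -> Sapporo -> Fukuoka: 4 + 9 + 5 = 18
Best route has total 15.

15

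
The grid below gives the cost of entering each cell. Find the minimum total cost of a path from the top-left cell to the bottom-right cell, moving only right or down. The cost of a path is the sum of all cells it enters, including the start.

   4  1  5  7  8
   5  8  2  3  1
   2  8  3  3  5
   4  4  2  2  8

27

Take r0c0 → r0c1 → r0c2 → r1c2 → r2c2 → r3c2 → r3c3 → r3c4 for a total of 4 + 1 + 5 + 2 + 3 + 2 + 2 + 8 = 27.
For comparison, the top-then-right route costs 39.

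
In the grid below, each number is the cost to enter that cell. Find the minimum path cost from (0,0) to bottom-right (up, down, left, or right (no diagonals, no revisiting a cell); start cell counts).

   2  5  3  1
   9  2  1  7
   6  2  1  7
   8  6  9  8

26

Take (0,0) -> (0,1) -> (1,1) -> (1,2) -> (2,2) -> (2,3) -> (3,3) for a total of 2 + 5 + 2 + 1 + 1 + 7 + 8 = 26.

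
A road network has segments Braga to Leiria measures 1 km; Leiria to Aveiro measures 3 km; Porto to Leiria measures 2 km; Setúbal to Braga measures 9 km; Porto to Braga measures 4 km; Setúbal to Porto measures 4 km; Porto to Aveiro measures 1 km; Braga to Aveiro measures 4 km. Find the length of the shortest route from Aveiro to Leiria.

3

Checking several routes:
Aveiro → Porto → Braga → Leiria: 1 + 4 + 1 = 6
Aveiro → Leiria: 3
Aveiro → Braga → Porto → Leiria: 4 + 4 + 2 = 10
Aveiro → Porto → Leiria: 1 + 2 = 3
Aveiro → Braga → Leiria: 4 + 1 = 5
Shortest: 3 km.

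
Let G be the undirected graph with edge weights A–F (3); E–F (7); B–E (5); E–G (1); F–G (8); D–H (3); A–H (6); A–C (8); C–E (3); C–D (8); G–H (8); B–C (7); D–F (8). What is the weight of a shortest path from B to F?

12

Some routes from B to F:
B -> C -> E -> F: 7 + 3 + 7 = 17
B -> C -> E -> G -> F: 7 + 3 + 1 + 8 = 19
B -> E -> G -> F: 5 + 1 + 8 = 14
B -> C -> A -> F: 7 + 8 + 3 = 18
B -> E -> F: 5 + 7 = 12
Shortest: 12.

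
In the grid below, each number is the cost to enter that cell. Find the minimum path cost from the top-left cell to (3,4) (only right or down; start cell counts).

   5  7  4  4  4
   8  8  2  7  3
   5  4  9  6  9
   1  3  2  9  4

Best path: (0,0) -> (1,0) -> (2,0) -> (3,0) -> (3,1) -> (3,2) -> (3,3) -> (3,4)
Cost: 5 + 8 + 5 + 1 + 3 + 2 + 9 + 4 = 37
(Top row then right column would cost 40.)

37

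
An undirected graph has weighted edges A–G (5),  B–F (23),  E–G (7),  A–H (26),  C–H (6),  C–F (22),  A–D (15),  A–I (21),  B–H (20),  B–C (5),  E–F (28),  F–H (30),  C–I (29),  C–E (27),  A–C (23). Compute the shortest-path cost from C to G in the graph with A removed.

34

Some routes from C to G avoiding A:
C-F-E-G: 22 + 28 + 7 = 57
C-H-F-E-G: 6 + 30 + 28 + 7 = 71
C-E-G: 27 + 7 = 34
C-B-F-E-G: 5 + 23 + 28 + 7 = 63
Shortest: 34.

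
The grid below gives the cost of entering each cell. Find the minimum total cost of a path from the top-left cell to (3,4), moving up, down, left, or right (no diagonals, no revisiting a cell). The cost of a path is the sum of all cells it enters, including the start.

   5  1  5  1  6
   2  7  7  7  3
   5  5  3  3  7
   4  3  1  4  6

30

Best path: [0,0] [1,0] [2,0] [3,0] [3,1] [3,2] [3,3] [3,4]
Cost: 5 + 2 + 5 + 4 + 3 + 1 + 4 + 6 = 30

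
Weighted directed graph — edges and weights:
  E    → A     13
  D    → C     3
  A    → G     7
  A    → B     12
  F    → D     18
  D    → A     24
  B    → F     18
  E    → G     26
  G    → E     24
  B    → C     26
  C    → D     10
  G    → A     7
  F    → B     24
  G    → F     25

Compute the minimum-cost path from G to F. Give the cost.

25

Paths from G to F:
G -> E -> A -> B -> F: 24 + 13 + 12 + 18 = 67
G -> F: 25
G -> A -> B -> F: 7 + 12 + 18 = 37
Shortest: 25.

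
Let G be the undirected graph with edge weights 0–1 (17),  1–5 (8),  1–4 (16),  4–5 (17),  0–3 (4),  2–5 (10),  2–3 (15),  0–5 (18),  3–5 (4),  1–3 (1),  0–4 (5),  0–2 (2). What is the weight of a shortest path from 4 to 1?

Some routes from 4 to 1:
4→5→3→1: 17 + 4 + 1 = 22
4→0→3→1: 5 + 4 + 1 = 10
4→0→3→5→1: 5 + 4 + 4 + 8 = 21
4→1: 16
Shortest: 10.

10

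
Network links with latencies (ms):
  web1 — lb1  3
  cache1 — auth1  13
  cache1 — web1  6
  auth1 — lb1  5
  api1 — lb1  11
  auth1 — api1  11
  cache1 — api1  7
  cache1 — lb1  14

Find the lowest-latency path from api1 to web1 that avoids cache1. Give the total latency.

Paths from api1 to web1 avoiding cache1:
api1-lb1-web1: 11 + 3 = 14
api1-auth1-lb1-web1: 11 + 5 + 3 = 19
Best route has total 14 ms.

14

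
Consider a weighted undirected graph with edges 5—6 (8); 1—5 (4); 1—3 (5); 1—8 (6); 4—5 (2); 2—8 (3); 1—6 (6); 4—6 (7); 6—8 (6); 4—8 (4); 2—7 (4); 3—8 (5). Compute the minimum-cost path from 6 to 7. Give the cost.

13

Some routes from 6 to 7:
6→1→8→2→7: 6 + 6 + 3 + 4 = 19
6→8→2→7: 6 + 3 + 4 = 13
6→4→8→2→7: 7 + 4 + 3 + 4 = 18
Best route has total 13.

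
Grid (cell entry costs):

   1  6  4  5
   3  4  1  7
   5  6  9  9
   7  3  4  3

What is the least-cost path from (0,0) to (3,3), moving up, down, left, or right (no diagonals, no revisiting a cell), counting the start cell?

24

Best path: [0,0] → [1,0] → [1,1] → [2,1] → [3,1] → [3,2] → [3,3]
Cost: 1 + 3 + 4 + 6 + 3 + 4 + 3 = 24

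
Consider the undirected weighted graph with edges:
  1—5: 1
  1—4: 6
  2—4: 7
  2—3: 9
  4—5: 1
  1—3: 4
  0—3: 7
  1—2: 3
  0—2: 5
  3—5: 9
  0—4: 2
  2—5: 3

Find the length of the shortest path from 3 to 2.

7

A few of the 3→2 routes:
3 - 2: 9
3 - 1 - 2: 4 + 3 = 7
3 - 0 - 2: 7 + 5 = 12
3 - 5 - 2: 9 + 3 = 12
3 - 1 - 5 - 2: 4 + 1 + 3 = 8
Shortest: 7.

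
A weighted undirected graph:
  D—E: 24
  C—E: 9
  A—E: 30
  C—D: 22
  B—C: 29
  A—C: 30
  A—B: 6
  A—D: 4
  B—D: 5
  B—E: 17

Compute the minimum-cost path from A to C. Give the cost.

Comparing a few candidate routes:
A -> D -> C: 4 + 22 = 26
A -> C: 30
A -> B -> D -> C: 6 + 5 + 22 = 33
A -> B -> E -> C: 6 + 17 + 9 = 32
The minimum is 26.

26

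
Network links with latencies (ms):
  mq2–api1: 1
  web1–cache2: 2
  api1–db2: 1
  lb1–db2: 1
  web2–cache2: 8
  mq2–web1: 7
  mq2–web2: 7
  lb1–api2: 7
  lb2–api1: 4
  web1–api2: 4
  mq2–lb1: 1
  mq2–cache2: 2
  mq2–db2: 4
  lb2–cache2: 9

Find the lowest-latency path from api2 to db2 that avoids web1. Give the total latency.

8

A few of the api2→db2 routes:
api2-lb1-mq2-db2: 7 + 1 + 4 = 12
api2-lb1-db2: 7 + 1 = 8
api2-lb1-mq2-api1-db2: 7 + 1 + 1 + 1 = 10
The minimum is 8 ms.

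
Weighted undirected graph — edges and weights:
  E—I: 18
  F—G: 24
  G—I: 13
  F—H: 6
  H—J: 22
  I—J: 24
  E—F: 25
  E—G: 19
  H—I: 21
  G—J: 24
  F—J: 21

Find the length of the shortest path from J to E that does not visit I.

43

Comparing a few candidate routes:
J→G→E: 24 + 19 = 43
J→F→E: 21 + 25 = 46
J→H→F→E: 22 + 6 + 25 = 53
J→F→G→E: 21 + 24 + 19 = 64
Shortest: 43.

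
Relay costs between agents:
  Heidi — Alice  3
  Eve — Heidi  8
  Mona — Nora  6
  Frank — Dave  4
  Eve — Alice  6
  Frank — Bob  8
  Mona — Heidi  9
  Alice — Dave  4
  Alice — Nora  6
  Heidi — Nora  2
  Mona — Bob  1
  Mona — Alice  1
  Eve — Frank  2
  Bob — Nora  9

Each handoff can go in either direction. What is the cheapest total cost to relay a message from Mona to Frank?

Checking several routes:
Mona -> Alice -> Heidi -> Eve -> Frank: 1 + 3 + 8 + 2 = 14
Mona -> Nora -> Heidi -> Eve -> Frank: 6 + 2 + 8 + 2 = 18
Mona -> Alice -> Eve -> Frank: 1 + 6 + 2 = 9
Mona -> Bob -> Frank: 1 + 8 = 9
Mona -> Alice -> Dave -> Frank: 1 + 4 + 4 = 9
Shortest: 9.

9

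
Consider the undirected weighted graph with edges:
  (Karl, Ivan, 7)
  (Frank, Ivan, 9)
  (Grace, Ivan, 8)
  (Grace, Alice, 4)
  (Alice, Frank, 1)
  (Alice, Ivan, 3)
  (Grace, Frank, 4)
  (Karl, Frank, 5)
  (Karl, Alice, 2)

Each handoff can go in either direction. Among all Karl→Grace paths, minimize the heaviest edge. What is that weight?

4

Some routes from Karl to Grace:
Karl -> Alice -> Grace: max(2, 4) = 4
Karl -> Alice -> Frank -> Grace: max(2, 1, 4) = 4
Karl -> Frank -> Grace: max(5, 4) = 5
The minimum achievable maximum is 4.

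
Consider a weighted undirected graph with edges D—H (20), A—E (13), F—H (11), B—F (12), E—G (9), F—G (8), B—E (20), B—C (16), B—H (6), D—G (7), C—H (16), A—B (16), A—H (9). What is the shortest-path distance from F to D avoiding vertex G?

31

Routes from F to D avoiding G:
F → B → C → H → D: 12 + 16 + 16 + 20 = 64
F → B → E → A → H → D: 12 + 20 + 13 + 9 + 20 = 74
F → H → D: 11 + 20 = 31
F → B → H → D: 12 + 6 + 20 = 38
F → B → A → H → D: 12 + 16 + 9 + 20 = 57
Shortest: 31.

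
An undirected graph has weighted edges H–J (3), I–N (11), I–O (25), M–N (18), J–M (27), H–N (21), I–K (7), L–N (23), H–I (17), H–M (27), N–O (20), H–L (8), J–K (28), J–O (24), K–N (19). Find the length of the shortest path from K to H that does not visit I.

31

Comparing a few candidate routes:
K -> N -> M -> H: 19 + 18 + 27 = 64
K -> N -> O -> J -> H: 19 + 20 + 24 + 3 = 66
K -> J -> H: 28 + 3 = 31
K -> N -> H: 19 + 21 = 40
K -> N -> L -> H: 19 + 23 + 8 = 50
Best route has total 31.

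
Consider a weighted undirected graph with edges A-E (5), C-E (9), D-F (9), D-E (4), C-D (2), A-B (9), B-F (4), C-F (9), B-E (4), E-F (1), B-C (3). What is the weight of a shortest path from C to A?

11

Some routes from C to A:
C→E→A: 9 + 5 = 14
C→B→E→A: 3 + 4 + 5 = 12
C→B→F→E→A: 3 + 4 + 1 + 5 = 13
C→D→E→A: 2 + 4 + 5 = 11
C→B→A: 3 + 9 = 12
The minimum is 11.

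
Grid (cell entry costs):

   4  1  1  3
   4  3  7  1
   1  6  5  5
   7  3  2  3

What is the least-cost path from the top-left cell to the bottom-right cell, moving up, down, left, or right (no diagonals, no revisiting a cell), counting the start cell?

18

Best path: [0,0]→[0,1]→[0,2]→[0,3]→[1,3]→[2,3]→[3,3]
Cost: 4 + 1 + 1 + 3 + 1 + 5 + 3 = 18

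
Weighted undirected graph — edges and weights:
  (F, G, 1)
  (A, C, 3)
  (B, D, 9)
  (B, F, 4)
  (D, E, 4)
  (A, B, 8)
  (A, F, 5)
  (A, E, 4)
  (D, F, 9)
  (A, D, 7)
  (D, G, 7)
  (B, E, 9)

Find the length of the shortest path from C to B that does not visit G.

11

Checking several routes:
C→A→F→B: 3 + 5 + 4 = 12
C→A→B: 3 + 8 = 11
C→A→E→B: 3 + 4 + 9 = 16
The minimum is 11.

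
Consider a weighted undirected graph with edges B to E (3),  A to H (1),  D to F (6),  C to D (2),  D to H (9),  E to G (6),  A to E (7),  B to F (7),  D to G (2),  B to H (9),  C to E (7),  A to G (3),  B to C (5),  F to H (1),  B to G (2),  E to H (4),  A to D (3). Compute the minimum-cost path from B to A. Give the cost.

5

A few of the B→A routes:
B → G → A: 2 + 3 = 5
B → E → H → A: 3 + 4 + 1 = 8
B → E → A: 3 + 7 = 10
B → F → H → A: 7 + 1 + 1 = 9
B → G → D → A: 2 + 2 + 3 = 7
B → C → D → A: 5 + 2 + 3 = 10
Shortest: 5.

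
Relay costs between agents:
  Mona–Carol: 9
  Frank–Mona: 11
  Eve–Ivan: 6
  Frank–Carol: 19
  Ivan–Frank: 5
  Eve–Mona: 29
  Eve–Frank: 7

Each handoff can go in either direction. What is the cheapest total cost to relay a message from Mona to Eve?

18

Routes from Mona to Eve:
Mona -> Carol -> Frank -> Eve: 9 + 19 + 7 = 35
Mona -> Frank -> Ivan -> Eve: 11 + 5 + 6 = 22
Mona -> Frank -> Eve: 11 + 7 = 18
Mona -> Eve: 29
Mona -> Carol -> Frank -> Ivan -> Eve: 9 + 19 + 5 + 6 = 39
The minimum is 18.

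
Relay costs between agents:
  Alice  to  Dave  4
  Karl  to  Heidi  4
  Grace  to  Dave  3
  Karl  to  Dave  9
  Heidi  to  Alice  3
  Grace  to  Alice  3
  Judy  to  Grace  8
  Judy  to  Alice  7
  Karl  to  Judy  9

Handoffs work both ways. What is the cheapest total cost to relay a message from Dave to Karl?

Checking several routes:
Dave -> Alice -> Judy -> Karl: 4 + 7 + 9 = 20
Dave -> Karl: 9
Dave -> Grace -> Alice -> Heidi -> Karl: 3 + 3 + 3 + 4 = 13
Dave -> Grace -> Judy -> Karl: 3 + 8 + 9 = 20
Dave -> Alice -> Heidi -> Karl: 4 + 3 + 4 = 11
Shortest: 9.

9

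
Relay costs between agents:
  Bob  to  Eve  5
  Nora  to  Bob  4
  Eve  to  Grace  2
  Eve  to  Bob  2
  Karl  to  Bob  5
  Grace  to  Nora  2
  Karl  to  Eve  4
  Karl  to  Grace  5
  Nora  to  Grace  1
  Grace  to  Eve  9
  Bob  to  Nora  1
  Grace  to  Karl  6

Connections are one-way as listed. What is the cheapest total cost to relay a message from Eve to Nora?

Candidate routes:
Eve→Grace→Karl→Bob→Nora: 2 + 6 + 5 + 1 = 14
Eve→Bob→Nora: 2 + 1 = 3
Eve→Grace→Nora: 2 + 2 = 4
Shortest: 3.

3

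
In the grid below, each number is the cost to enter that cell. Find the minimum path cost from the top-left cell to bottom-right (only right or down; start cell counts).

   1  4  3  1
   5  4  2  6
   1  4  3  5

18

Cheapest: r0c0 r0c1 r0c2 r1c2 r2c2 r2c3
  1 + 4 + 3 + 2 + 3 + 5 = 18
For comparison, the top-then-right route costs 20.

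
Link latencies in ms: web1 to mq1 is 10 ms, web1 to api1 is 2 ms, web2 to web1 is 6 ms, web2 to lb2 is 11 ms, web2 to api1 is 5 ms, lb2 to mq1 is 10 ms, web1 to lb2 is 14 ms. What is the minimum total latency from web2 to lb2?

11

Comparing a few candidate routes:
web2→web1→mq1→lb2: 6 + 10 + 10 = 26
web2→web1→lb2: 6 + 14 = 20
web2→lb2: 11
web2→api1→web1→lb2: 5 + 2 + 14 = 21
The minimum is 11 ms.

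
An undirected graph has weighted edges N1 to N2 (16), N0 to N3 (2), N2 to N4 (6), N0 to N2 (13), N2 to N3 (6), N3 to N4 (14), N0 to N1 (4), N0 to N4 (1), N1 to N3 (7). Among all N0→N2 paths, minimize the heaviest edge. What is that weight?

6

Comparing a few candidate routes:
N0 - N3 - N2: max(2, 6) = 6
N0 - N3 - N4 - N2: max(2, 14, 6) = 14
N0 - N1 - N3 - N4 - N2: max(4, 7, 14, 6) = 14
N0 - N4 - N2: max(1, 6) = 6
N0 - N1 - N3 - N2: max(4, 7, 6) = 7
N0 - N2: max(13) = 13
Best route has worst link 6.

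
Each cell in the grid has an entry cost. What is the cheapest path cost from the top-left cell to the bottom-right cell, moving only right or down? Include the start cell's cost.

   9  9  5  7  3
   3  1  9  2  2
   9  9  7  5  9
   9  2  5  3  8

40

Path (0,0) (1,0) (1,1) (1,2) (1,3) (2,3) (3,3) (3,4): 9 + 3 + 1 + 9 + 2 + 5 + 3 + 8 = 40.
(Top row then right column would cost 52.)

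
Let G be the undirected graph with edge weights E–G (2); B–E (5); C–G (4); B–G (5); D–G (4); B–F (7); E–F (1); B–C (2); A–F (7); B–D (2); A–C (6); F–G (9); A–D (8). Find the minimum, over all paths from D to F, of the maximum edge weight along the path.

4

Comparing a few candidate routes:
D-G-E-F: max(4, 2, 1) = 4
D-B-E-F: max(2, 5, 1) = 5
D-B-C-G-E-F: max(2, 2, 4, 2, 1) = 4
Best route has worst link 4.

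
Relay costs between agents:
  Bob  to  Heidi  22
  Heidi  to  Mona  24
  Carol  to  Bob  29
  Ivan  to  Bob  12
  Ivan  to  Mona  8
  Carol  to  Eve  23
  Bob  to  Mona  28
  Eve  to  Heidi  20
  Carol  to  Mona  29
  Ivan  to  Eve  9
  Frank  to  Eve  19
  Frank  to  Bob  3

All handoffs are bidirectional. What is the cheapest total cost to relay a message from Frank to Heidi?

Checking several routes:
Frank - Bob - Heidi: 3 + 22 = 25
Frank - Eve - Heidi: 19 + 20 = 39
Frank - Bob - Ivan - Eve - Heidi: 3 + 12 + 9 + 20 = 44
Frank - Bob - Ivan - Mona - Heidi: 3 + 12 + 8 + 24 = 47
Best route has total 25.

25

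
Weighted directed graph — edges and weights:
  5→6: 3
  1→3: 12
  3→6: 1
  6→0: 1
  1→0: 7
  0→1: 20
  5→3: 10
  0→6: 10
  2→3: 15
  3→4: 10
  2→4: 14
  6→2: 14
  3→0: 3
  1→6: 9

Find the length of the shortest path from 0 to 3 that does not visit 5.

32

Candidate routes:
0 -> 1 -> 3: 20 + 12 = 32
0 -> 1 -> 6 -> 2 -> 3: 20 + 9 + 14 + 15 = 58
0 -> 6 -> 2 -> 3: 10 + 14 + 15 = 39
The minimum is 32.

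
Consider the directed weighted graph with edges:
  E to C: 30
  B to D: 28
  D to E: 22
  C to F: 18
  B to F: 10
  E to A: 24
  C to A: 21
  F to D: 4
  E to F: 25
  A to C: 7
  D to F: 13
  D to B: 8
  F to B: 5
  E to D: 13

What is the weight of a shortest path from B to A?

A few of the B→A routes:
B → F → D → E → A: 10 + 4 + 22 + 24 = 60
B → F → D → E → C → A: 10 + 4 + 22 + 30 + 21 = 87
B → D → E → A: 28 + 22 + 24 = 74
Shortest: 60.

60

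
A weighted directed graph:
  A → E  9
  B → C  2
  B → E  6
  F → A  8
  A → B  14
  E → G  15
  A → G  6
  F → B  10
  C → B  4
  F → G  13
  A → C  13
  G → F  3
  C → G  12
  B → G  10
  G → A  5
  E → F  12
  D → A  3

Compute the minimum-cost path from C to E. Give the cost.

Comparing a few candidate routes:
C → G → F → A → E: 12 + 3 + 8 + 9 = 32
C → G → F → B → E: 12 + 3 + 10 + 6 = 31
C → B → G → A → E: 4 + 10 + 5 + 9 = 28
C → G → A → E: 12 + 5 + 9 = 26
C → B → E: 4 + 6 = 10
The minimum is 10.

10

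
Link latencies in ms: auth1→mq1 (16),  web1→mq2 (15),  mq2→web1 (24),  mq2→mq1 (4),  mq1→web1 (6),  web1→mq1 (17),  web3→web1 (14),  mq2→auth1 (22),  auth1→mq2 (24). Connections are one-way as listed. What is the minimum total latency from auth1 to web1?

22

Routes from auth1 to web1:
auth1 → mq1 → web1: 16 + 6 = 22
auth1 → mq2 → web1: 24 + 24 = 48
auth1 → mq2 → mq1 → web1: 24 + 4 + 6 = 34
Shortest: 22 ms.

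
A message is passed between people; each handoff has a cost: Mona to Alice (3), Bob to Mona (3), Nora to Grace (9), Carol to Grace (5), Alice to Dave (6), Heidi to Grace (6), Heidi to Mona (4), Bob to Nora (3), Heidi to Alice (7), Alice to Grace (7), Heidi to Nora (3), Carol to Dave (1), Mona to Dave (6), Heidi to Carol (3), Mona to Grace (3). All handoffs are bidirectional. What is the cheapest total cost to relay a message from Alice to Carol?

7

A few of the Alice→Carol routes:
Alice → Dave → Carol: 6 + 1 = 7
Alice → Mona → Grace → Carol: 3 + 3 + 5 = 11
Alice → Grace → Carol: 7 + 5 = 12
Alice → Mona → Heidi → Carol: 3 + 4 + 3 = 10
Alice → Heidi → Carol: 7 + 3 = 10
Alice → Mona → Dave → Carol: 3 + 6 + 1 = 10
The minimum is 7.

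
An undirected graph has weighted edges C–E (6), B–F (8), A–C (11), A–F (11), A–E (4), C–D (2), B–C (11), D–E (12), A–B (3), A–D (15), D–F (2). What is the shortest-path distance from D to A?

12

Comparing a few candidate routes:
D - F - A: 2 + 11 = 13
D - C - E - A: 2 + 6 + 4 = 12
D - F - B - A: 2 + 8 + 3 = 13
D - C - A: 2 + 11 = 13
Shortest: 12.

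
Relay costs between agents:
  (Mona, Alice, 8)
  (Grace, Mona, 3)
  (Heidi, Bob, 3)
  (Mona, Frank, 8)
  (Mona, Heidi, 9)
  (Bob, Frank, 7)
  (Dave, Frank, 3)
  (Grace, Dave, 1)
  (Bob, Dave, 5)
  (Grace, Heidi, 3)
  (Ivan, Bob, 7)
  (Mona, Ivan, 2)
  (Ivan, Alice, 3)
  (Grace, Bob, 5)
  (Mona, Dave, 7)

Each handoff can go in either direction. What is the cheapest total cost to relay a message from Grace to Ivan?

Some routes from Grace to Ivan:
Grace-Dave-Bob-Ivan: 1 + 5 + 7 = 13
Grace-Mona-Ivan: 3 + 2 = 5
Grace-Heidi-Bob-Ivan: 3 + 3 + 7 = 13
Grace-Bob-Ivan: 5 + 7 = 12
Grace-Dave-Mona-Ivan: 1 + 7 + 2 = 10
Shortest: 5.

5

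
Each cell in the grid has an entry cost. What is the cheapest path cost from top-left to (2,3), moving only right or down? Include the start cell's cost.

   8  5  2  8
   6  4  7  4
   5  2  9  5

31

Take [0,0] [0,1] [0,2] [1,2] [1,3] [2,3] for a total of 8 + 5 + 2 + 7 + 4 + 5 = 31.
For comparison, the top-then-right route costs 32.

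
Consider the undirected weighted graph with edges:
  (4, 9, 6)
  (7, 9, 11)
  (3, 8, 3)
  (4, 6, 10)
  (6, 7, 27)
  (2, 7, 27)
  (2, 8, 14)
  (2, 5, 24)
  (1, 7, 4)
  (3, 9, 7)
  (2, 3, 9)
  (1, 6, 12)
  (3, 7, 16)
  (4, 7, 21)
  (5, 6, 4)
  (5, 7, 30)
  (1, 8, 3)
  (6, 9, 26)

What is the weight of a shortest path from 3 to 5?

22

Comparing a few candidate routes:
3 → 8 → 1 → 6 → 5: 3 + 3 + 12 + 4 = 22
3 → 9 → 4 → 6 → 5: 7 + 6 + 10 + 4 = 27
3 → 2 → 5: 9 + 24 = 33
Shortest: 22.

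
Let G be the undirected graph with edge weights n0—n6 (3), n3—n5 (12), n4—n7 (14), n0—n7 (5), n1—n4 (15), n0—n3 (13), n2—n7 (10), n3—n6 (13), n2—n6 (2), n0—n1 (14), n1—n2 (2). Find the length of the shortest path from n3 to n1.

17

Checking several routes:
n3-n0-n1: 13 + 14 = 27
n3-n6-n2-n1: 13 + 2 + 2 = 17
n3-n0-n6-n2-n1: 13 + 3 + 2 + 2 = 20
Shortest: 17.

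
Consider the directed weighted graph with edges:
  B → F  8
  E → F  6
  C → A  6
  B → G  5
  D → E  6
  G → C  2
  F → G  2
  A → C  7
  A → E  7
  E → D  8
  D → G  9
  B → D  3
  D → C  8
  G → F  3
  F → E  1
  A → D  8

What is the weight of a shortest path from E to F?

Routes from E to F:
E-D-G-F: 8 + 9 + 3 = 20
E-F: 6
The minimum is 6.

6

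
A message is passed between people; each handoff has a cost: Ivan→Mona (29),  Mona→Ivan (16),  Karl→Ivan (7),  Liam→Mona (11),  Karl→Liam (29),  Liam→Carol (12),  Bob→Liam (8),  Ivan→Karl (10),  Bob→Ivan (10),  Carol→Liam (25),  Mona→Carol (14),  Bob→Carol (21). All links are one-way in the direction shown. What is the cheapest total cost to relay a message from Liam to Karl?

Candidate routes:
Liam -> Mona -> Ivan -> Karl: 11 + 16 + 10 = 37
Best route has total 37.

37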